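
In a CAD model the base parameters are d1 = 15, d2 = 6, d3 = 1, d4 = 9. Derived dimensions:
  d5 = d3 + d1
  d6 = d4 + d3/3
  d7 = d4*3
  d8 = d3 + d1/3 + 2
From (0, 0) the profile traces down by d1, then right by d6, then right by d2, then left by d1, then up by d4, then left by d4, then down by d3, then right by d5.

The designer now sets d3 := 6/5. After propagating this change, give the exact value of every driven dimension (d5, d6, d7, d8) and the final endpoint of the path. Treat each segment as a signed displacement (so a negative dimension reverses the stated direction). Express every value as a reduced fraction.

d5 = 81/5
d6 = 47/5
d7 = 27
d8 = 41/5
endpoint = (38/5, -36/5)

Apply edit: d3 := 6/5
  d5 = d3 + d1 = 81/5
  d6 = d4 + d3/3 = 47/5
  d7 = d4*3 = 27
  d8 = d3 + d1/3 + 2 = 41/5
Walk from origin (0, 0):
  seg 1: down by d1 = 15 → (0, -15)
  seg 2: right by d6 = 47/5 → (47/5, -15)
  seg 3: right by d2 = 6 → (77/5, -15)
  seg 4: left by d1 = 15 → (2/5, -15)
  seg 5: up by d4 = 9 → (2/5, -6)
  seg 6: left by d4 = 9 → (-43/5, -6)
  seg 7: down by d3 = 6/5 → (-43/5, -36/5)
  seg 8: right by d5 = 81/5 → (38/5, -36/5)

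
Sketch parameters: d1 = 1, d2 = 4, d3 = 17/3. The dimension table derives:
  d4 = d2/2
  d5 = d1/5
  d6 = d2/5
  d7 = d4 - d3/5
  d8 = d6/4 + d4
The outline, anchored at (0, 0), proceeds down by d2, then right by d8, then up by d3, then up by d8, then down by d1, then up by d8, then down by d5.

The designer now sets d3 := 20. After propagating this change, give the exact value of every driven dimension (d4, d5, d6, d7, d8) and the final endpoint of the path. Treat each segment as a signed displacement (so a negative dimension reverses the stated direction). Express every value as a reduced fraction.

d4 = 2
d5 = 1/5
d6 = 4/5
d7 = -2
d8 = 11/5
endpoint = (11/5, 96/5)

Apply edit: d3 := 20
  d4 = d2/2 = 2
  d5 = d1/5 = 1/5
  d6 = d2/5 = 4/5
  d7 = d4 - d3/5 = -2
  d8 = d6/4 + d4 = 11/5
Walk from origin (0, 0):
  seg 1: down by d2 = 4 → (0, -4)
  seg 2: right by d8 = 11/5 → (11/5, -4)
  seg 3: up by d3 = 20 → (11/5, 16)
  seg 4: up by d8 = 11/5 → (11/5, 91/5)
  seg 5: down by d1 = 1 → (11/5, 86/5)
  seg 6: up by d8 = 11/5 → (11/5, 97/5)
  seg 7: down by d5 = 1/5 → (11/5, 96/5)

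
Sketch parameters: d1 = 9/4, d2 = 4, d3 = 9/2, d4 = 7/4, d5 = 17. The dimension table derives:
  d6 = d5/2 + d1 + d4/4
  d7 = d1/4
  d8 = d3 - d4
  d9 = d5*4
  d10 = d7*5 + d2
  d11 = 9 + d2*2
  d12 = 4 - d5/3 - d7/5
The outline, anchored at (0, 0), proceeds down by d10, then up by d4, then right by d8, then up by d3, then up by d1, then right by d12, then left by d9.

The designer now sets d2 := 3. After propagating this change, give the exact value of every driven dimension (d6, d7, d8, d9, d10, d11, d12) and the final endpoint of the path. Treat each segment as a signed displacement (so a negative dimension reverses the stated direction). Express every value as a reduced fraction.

d6 = 179/16
d7 = 9/16
d8 = 11/4
d9 = 68
d10 = 93/16
d11 = 15
d12 = -427/240
endpoint = (-16087/240, 43/16)

Apply edit: d2 := 3
  d6 = d5/2 + d1 + d4/4 = 179/16
  d7 = d1/4 = 9/16
  d8 = d3 - d4 = 11/4
  d9 = d5*4 = 68
  d10 = d7*5 + d2 = 93/16
  d11 = 9 + d2*2 = 15
  d12 = 4 - d5/3 - d7/5 = -427/240
Walk from origin (0, 0):
  seg 1: down by d10 = 93/16 → (0, -93/16)
  seg 2: up by d4 = 7/4 → (0, -65/16)
  seg 3: right by d8 = 11/4 → (11/4, -65/16)
  seg 4: up by d3 = 9/2 → (11/4, 7/16)
  seg 5: up by d1 = 9/4 → (11/4, 43/16)
  seg 6: right by d12 = -427/240 → (233/240, 43/16)
  seg 7: left by d9 = 68 → (-16087/240, 43/16)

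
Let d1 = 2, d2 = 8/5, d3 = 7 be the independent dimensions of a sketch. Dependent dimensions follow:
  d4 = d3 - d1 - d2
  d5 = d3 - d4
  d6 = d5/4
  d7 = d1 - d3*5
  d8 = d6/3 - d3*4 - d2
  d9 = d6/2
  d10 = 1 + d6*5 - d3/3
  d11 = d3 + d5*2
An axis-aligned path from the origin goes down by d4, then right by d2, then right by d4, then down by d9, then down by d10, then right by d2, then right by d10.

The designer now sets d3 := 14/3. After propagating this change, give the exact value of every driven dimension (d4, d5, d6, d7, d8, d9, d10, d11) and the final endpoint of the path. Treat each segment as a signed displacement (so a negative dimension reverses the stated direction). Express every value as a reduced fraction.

Apply edit: d3 := 14/3
  d4 = d3 - d1 - d2 = 16/15
  d5 = d3 - d4 = 18/5
  d6 = d5/4 = 9/10
  d7 = d1 - d3*5 = -64/3
  d8 = d6/3 - d3*4 - d2 = -599/30
  d9 = d6/2 = 9/20
  d10 = 1 + d6*5 - d3/3 = 71/18
  d11 = d3 + d5*2 = 178/15
Walk from origin (0, 0):
  seg 1: down by d4 = 16/15 → (0, -16/15)
  seg 2: right by d2 = 8/5 → (8/5, -16/15)
  seg 3: right by d4 = 16/15 → (8/3, -16/15)
  seg 4: down by d9 = 9/20 → (8/3, -91/60)
  seg 5: down by d10 = 71/18 → (8/3, -983/180)
  seg 6: right by d2 = 8/5 → (64/15, -983/180)
  seg 7: right by d10 = 71/18 → (739/90, -983/180)

d4 = 16/15
d5 = 18/5
d6 = 9/10
d7 = -64/3
d8 = -599/30
d9 = 9/20
d10 = 71/18
d11 = 178/15
endpoint = (739/90, -983/180)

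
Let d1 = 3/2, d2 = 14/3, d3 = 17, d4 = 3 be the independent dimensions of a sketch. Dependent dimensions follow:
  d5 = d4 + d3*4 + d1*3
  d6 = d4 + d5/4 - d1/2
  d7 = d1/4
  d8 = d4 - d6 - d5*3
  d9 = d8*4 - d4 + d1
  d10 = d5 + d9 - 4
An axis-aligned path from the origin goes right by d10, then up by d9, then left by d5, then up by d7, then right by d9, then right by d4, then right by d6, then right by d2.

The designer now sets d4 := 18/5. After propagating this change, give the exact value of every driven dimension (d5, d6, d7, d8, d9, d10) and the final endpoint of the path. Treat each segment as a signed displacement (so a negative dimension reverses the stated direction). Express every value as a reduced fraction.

Apply edit: d4 := 18/5
  d5 = d4 + d3*4 + d1*3 = 761/10
  d6 = d4 + d5/4 - d1/2 = 175/8
  d7 = d1/4 = 3/8
  d8 = d4 - d6 - d5*3 = -9863/40
  d9 = d8*4 - d4 + d1 = -4942/5
  d10 = d5 + d9 - 4 = -9163/10
Walk from origin (0, 0):
  seg 1: right by d10 = -9163/10 → (-9163/10, 0)
  seg 2: up by d9 = -4942/5 → (-9163/10, -4942/5)
  seg 3: left by d5 = 761/10 → (-4962/5, -4942/5)
  seg 4: up by d7 = 3/8 → (-4962/5, -39521/40)
  seg 5: right by d9 = -4942/5 → (-9904/5, -39521/40)
  seg 6: right by d4 = 18/5 → (-9886/5, -39521/40)
  seg 7: right by d6 = 175/8 → (-78213/40, -39521/40)
  seg 8: right by d2 = 14/3 → (-234079/120, -39521/40)

d5 = 761/10
d6 = 175/8
d7 = 3/8
d8 = -9863/40
d9 = -4942/5
d10 = -9163/10
endpoint = (-234079/120, -39521/40)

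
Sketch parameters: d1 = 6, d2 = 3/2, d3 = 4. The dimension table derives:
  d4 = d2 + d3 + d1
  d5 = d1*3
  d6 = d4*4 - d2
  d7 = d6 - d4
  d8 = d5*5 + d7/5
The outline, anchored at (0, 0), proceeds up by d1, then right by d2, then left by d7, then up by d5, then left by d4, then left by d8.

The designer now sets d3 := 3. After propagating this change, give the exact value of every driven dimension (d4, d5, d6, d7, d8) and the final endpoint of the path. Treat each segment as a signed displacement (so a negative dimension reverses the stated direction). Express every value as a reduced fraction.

d4 = 21/2
d5 = 18
d6 = 81/2
d7 = 30
d8 = 96
endpoint = (-135, 24)

Apply edit: d3 := 3
  d4 = d2 + d3 + d1 = 21/2
  d5 = d1*3 = 18
  d6 = d4*4 - d2 = 81/2
  d7 = d6 - d4 = 30
  d8 = d5*5 + d7/5 = 96
Walk from origin (0, 0):
  seg 1: up by d1 = 6 → (0, 6)
  seg 2: right by d2 = 3/2 → (3/2, 6)
  seg 3: left by d7 = 30 → (-57/2, 6)
  seg 4: up by d5 = 18 → (-57/2, 24)
  seg 5: left by d4 = 21/2 → (-39, 24)
  seg 6: left by d8 = 96 → (-135, 24)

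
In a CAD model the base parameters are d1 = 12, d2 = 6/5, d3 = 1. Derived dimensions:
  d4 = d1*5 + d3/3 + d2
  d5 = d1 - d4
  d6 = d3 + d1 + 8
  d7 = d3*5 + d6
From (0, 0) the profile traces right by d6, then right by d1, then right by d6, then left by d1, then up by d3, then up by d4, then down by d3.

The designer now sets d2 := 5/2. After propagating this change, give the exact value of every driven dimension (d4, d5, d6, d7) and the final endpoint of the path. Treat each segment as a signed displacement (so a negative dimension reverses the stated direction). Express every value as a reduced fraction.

d4 = 377/6
d5 = -305/6
d6 = 21
d7 = 26
endpoint = (42, 377/6)

Apply edit: d2 := 5/2
  d4 = d1*5 + d3/3 + d2 = 377/6
  d5 = d1 - d4 = -305/6
  d6 = d3 + d1 + 8 = 21
  d7 = d3*5 + d6 = 26
Walk from origin (0, 0):
  seg 1: right by d6 = 21 → (21, 0)
  seg 2: right by d1 = 12 → (33, 0)
  seg 3: right by d6 = 21 → (54, 0)
  seg 4: left by d1 = 12 → (42, 0)
  seg 5: up by d3 = 1 → (42, 1)
  seg 6: up by d4 = 377/6 → (42, 383/6)
  seg 7: down by d3 = 1 → (42, 377/6)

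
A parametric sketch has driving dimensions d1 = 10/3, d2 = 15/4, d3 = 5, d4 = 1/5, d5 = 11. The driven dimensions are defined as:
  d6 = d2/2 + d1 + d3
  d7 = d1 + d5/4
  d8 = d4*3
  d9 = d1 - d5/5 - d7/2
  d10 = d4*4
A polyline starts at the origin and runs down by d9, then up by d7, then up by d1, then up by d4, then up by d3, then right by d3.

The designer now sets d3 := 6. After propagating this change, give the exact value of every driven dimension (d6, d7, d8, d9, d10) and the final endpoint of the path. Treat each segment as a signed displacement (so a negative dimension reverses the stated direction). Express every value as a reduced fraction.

d6 = 269/24
d7 = 73/12
d8 = 3/5
d9 = -229/120
d10 = 4/5
endpoint = (6, 701/40)

Apply edit: d3 := 6
  d6 = d2/2 + d1 + d3 = 269/24
  d7 = d1 + d5/4 = 73/12
  d8 = d4*3 = 3/5
  d9 = d1 - d5/5 - d7/2 = -229/120
  d10 = d4*4 = 4/5
Walk from origin (0, 0):
  seg 1: down by d9 = -229/120 → (0, 229/120)
  seg 2: up by d7 = 73/12 → (0, 959/120)
  seg 3: up by d1 = 10/3 → (0, 453/40)
  seg 4: up by d4 = 1/5 → (0, 461/40)
  seg 5: up by d3 = 6 → (0, 701/40)
  seg 6: right by d3 = 6 → (6, 701/40)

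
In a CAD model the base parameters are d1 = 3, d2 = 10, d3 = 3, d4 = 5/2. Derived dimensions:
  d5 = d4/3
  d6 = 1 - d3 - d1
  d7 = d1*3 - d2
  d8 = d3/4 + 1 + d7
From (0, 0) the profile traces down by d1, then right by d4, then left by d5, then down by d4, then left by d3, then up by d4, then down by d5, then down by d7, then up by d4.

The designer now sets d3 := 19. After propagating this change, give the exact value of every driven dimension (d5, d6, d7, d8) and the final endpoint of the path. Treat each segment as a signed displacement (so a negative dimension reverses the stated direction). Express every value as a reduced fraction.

d5 = 5/6
d6 = -21
d7 = -1
d8 = 19/4
endpoint = (-52/3, -1/3)

Apply edit: d3 := 19
  d5 = d4/3 = 5/6
  d6 = 1 - d3 - d1 = -21
  d7 = d1*3 - d2 = -1
  d8 = d3/4 + 1 + d7 = 19/4
Walk from origin (0, 0):
  seg 1: down by d1 = 3 → (0, -3)
  seg 2: right by d4 = 5/2 → (5/2, -3)
  seg 3: left by d5 = 5/6 → (5/3, -3)
  seg 4: down by d4 = 5/2 → (5/3, -11/2)
  seg 5: left by d3 = 19 → (-52/3, -11/2)
  seg 6: up by d4 = 5/2 → (-52/3, -3)
  seg 7: down by d5 = 5/6 → (-52/3, -23/6)
  seg 8: down by d7 = -1 → (-52/3, -17/6)
  seg 9: up by d4 = 5/2 → (-52/3, -1/3)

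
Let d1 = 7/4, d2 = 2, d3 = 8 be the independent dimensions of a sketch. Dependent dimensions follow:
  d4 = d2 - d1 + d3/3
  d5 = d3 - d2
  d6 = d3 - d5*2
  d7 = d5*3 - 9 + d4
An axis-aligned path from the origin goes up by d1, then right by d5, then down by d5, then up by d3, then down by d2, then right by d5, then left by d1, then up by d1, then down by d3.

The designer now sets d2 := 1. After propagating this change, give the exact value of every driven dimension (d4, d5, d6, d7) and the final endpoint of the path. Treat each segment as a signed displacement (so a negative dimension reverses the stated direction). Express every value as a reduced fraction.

d4 = 23/12
d5 = 7
d6 = -6
d7 = 167/12
endpoint = (49/4, -9/2)

Apply edit: d2 := 1
  d4 = d2 - d1 + d3/3 = 23/12
  d5 = d3 - d2 = 7
  d6 = d3 - d5*2 = -6
  d7 = d5*3 - 9 + d4 = 167/12
Walk from origin (0, 0):
  seg 1: up by d1 = 7/4 → (0, 7/4)
  seg 2: right by d5 = 7 → (7, 7/4)
  seg 3: down by d5 = 7 → (7, -21/4)
  seg 4: up by d3 = 8 → (7, 11/4)
  seg 5: down by d2 = 1 → (7, 7/4)
  seg 6: right by d5 = 7 → (14, 7/4)
  seg 7: left by d1 = 7/4 → (49/4, 7/4)
  seg 8: up by d1 = 7/4 → (49/4, 7/2)
  seg 9: down by d3 = 8 → (49/4, -9/2)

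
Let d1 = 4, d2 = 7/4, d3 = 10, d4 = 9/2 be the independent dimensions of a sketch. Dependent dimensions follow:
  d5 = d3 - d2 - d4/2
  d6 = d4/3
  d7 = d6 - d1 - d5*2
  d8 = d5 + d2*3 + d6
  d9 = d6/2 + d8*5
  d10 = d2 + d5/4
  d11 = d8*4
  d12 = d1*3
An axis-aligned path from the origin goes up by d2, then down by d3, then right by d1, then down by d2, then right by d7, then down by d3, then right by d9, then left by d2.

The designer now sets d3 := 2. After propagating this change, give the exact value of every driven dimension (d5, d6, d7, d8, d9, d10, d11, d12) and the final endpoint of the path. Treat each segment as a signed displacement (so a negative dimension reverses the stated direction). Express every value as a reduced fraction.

d5 = -2
d6 = 3/2
d7 = 3/2
d8 = 19/4
d9 = 49/2
d10 = 5/4
d11 = 19
d12 = 12
endpoint = (113/4, -4)

Apply edit: d3 := 2
  d5 = d3 - d2 - d4/2 = -2
  d6 = d4/3 = 3/2
  d7 = d6 - d1 - d5*2 = 3/2
  d8 = d5 + d2*3 + d6 = 19/4
  d9 = d6/2 + d8*5 = 49/2
  d10 = d2 + d5/4 = 5/4
  d11 = d8*4 = 19
  d12 = d1*3 = 12
Walk from origin (0, 0):
  seg 1: up by d2 = 7/4 → (0, 7/4)
  seg 2: down by d3 = 2 → (0, -1/4)
  seg 3: right by d1 = 4 → (4, -1/4)
  seg 4: down by d2 = 7/4 → (4, -2)
  seg 5: right by d7 = 3/2 → (11/2, -2)
  seg 6: down by d3 = 2 → (11/2, -4)
  seg 7: right by d9 = 49/2 → (30, -4)
  seg 8: left by d2 = 7/4 → (113/4, -4)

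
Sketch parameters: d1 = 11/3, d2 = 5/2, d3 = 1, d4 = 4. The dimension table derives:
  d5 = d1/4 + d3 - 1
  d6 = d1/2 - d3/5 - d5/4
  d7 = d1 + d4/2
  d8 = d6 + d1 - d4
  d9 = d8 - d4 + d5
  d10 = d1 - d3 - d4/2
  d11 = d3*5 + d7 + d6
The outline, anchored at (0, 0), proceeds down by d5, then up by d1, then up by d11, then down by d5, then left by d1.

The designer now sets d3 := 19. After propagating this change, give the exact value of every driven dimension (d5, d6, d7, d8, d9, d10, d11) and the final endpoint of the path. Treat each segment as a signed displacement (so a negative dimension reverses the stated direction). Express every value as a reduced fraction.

Apply edit: d3 := 19
  d5 = d1/4 + d3 - 1 = 227/12
  d6 = d1/2 - d3/5 - d5/4 = -1607/240
  d7 = d1 + d4/2 = 17/3
  d8 = d6 + d1 - d4 = -1687/240
  d9 = d8 - d4 + d5 = 631/80
  d10 = d1 - d3 - d4/2 = -52/3
  d11 = d3*5 + d7 + d6 = 22553/240
Walk from origin (0, 0):
  seg 1: down by d5 = 227/12 → (0, -227/12)
  seg 2: up by d1 = 11/3 → (0, -61/4)
  seg 3: up by d11 = 22553/240 → (0, 18893/240)
  seg 4: down by d5 = 227/12 → (0, 14353/240)
  seg 5: left by d1 = 11/3 → (-11/3, 14353/240)

d5 = 227/12
d6 = -1607/240
d7 = 17/3
d8 = -1687/240
d9 = 631/80
d10 = -52/3
d11 = 22553/240
endpoint = (-11/3, 14353/240)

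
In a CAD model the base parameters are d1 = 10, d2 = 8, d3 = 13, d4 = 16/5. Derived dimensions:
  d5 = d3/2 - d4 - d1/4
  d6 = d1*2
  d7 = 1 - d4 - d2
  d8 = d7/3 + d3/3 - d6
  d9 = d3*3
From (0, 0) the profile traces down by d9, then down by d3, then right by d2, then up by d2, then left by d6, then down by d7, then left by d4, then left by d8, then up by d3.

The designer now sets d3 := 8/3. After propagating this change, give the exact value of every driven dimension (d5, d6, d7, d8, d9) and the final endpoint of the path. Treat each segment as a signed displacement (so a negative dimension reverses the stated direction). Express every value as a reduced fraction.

d5 = -131/30
d6 = 20
d7 = -51/5
d8 = -1013/45
d9 = 8
endpoint = (329/45, 51/5)

Apply edit: d3 := 8/3
  d5 = d3/2 - d4 - d1/4 = -131/30
  d6 = d1*2 = 20
  d7 = 1 - d4 - d2 = -51/5
  d8 = d7/3 + d3/3 - d6 = -1013/45
  d9 = d3*3 = 8
Walk from origin (0, 0):
  seg 1: down by d9 = 8 → (0, -8)
  seg 2: down by d3 = 8/3 → (0, -32/3)
  seg 3: right by d2 = 8 → (8, -32/3)
  seg 4: up by d2 = 8 → (8, -8/3)
  seg 5: left by d6 = 20 → (-12, -8/3)
  seg 6: down by d7 = -51/5 → (-12, 113/15)
  seg 7: left by d4 = 16/5 → (-76/5, 113/15)
  seg 8: left by d8 = -1013/45 → (329/45, 113/15)
  seg 9: up by d3 = 8/3 → (329/45, 51/5)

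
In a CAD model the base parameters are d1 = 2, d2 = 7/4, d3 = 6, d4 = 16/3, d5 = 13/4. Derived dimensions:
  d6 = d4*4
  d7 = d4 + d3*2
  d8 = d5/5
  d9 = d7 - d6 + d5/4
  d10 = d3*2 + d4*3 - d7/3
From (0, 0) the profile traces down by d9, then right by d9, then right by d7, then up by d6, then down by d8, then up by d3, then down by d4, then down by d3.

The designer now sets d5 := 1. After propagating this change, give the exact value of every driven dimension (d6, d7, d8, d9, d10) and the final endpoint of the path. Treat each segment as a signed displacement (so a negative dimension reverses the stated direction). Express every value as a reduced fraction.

Apply edit: d5 := 1
  d6 = d4*4 = 64/3
  d7 = d4 + d3*2 = 52/3
  d8 = d5/5 = 1/5
  d9 = d7 - d6 + d5/4 = -15/4
  d10 = d3*2 + d4*3 - d7/3 = 200/9
Walk from origin (0, 0):
  seg 1: down by d9 = -15/4 → (0, 15/4)
  seg 2: right by d9 = -15/4 → (-15/4, 15/4)
  seg 3: right by d7 = 52/3 → (163/12, 15/4)
  seg 4: up by d6 = 64/3 → (163/12, 301/12)
  seg 5: down by d8 = 1/5 → (163/12, 1493/60)
  seg 6: up by d3 = 6 → (163/12, 1853/60)
  seg 7: down by d4 = 16/3 → (163/12, 511/20)
  seg 8: down by d3 = 6 → (163/12, 391/20)

d6 = 64/3
d7 = 52/3
d8 = 1/5
d9 = -15/4
d10 = 200/9
endpoint = (163/12, 391/20)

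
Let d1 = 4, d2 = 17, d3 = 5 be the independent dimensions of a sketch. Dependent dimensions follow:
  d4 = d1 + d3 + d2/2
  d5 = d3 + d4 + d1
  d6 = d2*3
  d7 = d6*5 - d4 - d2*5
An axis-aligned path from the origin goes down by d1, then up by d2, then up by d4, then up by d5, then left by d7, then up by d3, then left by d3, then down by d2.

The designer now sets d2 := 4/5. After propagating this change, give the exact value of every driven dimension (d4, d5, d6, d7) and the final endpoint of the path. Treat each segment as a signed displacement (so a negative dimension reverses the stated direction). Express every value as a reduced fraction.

Apply edit: d2 := 4/5
  d4 = d1 + d3 + d2/2 = 47/5
  d5 = d3 + d4 + d1 = 92/5
  d6 = d2*3 = 12/5
  d7 = d6*5 - d4 - d2*5 = -7/5
Walk from origin (0, 0):
  seg 1: down by d1 = 4 → (0, -4)
  seg 2: up by d2 = 4/5 → (0, -16/5)
  seg 3: up by d4 = 47/5 → (0, 31/5)
  seg 4: up by d5 = 92/5 → (0, 123/5)
  seg 5: left by d7 = -7/5 → (7/5, 123/5)
  seg 6: up by d3 = 5 → (7/5, 148/5)
  seg 7: left by d3 = 5 → (-18/5, 148/5)
  seg 8: down by d2 = 4/5 → (-18/5, 144/5)

d4 = 47/5
d5 = 92/5
d6 = 12/5
d7 = -7/5
endpoint = (-18/5, 144/5)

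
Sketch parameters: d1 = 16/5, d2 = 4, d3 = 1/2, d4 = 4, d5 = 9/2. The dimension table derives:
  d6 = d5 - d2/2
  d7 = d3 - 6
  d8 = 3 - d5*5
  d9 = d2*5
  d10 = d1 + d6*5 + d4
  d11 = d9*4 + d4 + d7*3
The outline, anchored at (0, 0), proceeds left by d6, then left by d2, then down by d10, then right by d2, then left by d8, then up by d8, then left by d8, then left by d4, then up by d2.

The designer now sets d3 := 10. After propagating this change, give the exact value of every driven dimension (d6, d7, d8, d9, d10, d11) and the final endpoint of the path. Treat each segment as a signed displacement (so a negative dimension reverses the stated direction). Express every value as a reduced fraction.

Apply edit: d3 := 10
  d6 = d5 - d2/2 = 5/2
  d7 = d3 - 6 = 4
  d8 = 3 - d5*5 = -39/2
  d9 = d2*5 = 20
  d10 = d1 + d6*5 + d4 = 197/10
  d11 = d9*4 + d4 + d7*3 = 96
Walk from origin (0, 0):
  seg 1: left by d6 = 5/2 → (-5/2, 0)
  seg 2: left by d2 = 4 → (-13/2, 0)
  seg 3: down by d10 = 197/10 → (-13/2, -197/10)
  seg 4: right by d2 = 4 → (-5/2, -197/10)
  seg 5: left by d8 = -39/2 → (17, -197/10)
  seg 6: up by d8 = -39/2 → (17, -196/5)
  seg 7: left by d8 = -39/2 → (73/2, -196/5)
  seg 8: left by d4 = 4 → (65/2, -196/5)
  seg 9: up by d2 = 4 → (65/2, -176/5)

d6 = 5/2
d7 = 4
d8 = -39/2
d9 = 20
d10 = 197/10
d11 = 96
endpoint = (65/2, -176/5)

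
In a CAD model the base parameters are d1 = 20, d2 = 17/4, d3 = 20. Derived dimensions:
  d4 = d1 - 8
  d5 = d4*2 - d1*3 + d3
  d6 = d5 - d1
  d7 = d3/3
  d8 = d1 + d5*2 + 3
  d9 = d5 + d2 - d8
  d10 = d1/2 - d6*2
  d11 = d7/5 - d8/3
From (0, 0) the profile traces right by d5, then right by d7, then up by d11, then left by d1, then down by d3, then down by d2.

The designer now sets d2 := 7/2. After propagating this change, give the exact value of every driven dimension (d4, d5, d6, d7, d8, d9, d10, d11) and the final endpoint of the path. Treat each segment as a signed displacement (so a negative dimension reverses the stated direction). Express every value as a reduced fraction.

Apply edit: d2 := 7/2
  d4 = d1 - 8 = 12
  d5 = d4*2 - d1*3 + d3 = -16
  d6 = d5 - d1 = -36
  d7 = d3/3 = 20/3
  d8 = d1 + d5*2 + 3 = -9
  d9 = d5 + d2 - d8 = -7/2
  d10 = d1/2 - d6*2 = 82
  d11 = d7/5 - d8/3 = 13/3
Walk from origin (0, 0):
  seg 1: right by d5 = -16 → (-16, 0)
  seg 2: right by d7 = 20/3 → (-28/3, 0)
  seg 3: up by d11 = 13/3 → (-28/3, 13/3)
  seg 4: left by d1 = 20 → (-88/3, 13/3)
  seg 5: down by d3 = 20 → (-88/3, -47/3)
  seg 6: down by d2 = 7/2 → (-88/3, -115/6)

d4 = 12
d5 = -16
d6 = -36
d7 = 20/3
d8 = -9
d9 = -7/2
d10 = 82
d11 = 13/3
endpoint = (-88/3, -115/6)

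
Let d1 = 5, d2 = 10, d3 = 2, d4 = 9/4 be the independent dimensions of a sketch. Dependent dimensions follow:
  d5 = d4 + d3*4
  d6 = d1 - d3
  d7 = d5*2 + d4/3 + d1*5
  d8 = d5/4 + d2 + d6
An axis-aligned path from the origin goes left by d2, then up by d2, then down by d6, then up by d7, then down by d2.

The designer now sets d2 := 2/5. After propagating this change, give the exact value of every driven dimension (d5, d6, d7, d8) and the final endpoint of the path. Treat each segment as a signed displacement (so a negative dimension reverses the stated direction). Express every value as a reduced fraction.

d5 = 41/4
d6 = 3
d7 = 185/4
d8 = 477/80
endpoint = (-2/5, 173/4)

Apply edit: d2 := 2/5
  d5 = d4 + d3*4 = 41/4
  d6 = d1 - d3 = 3
  d7 = d5*2 + d4/3 + d1*5 = 185/4
  d8 = d5/4 + d2 + d6 = 477/80
Walk from origin (0, 0):
  seg 1: left by d2 = 2/5 → (-2/5, 0)
  seg 2: up by d2 = 2/5 → (-2/5, 2/5)
  seg 3: down by d6 = 3 → (-2/5, -13/5)
  seg 4: up by d7 = 185/4 → (-2/5, 873/20)
  seg 5: down by d2 = 2/5 → (-2/5, 173/4)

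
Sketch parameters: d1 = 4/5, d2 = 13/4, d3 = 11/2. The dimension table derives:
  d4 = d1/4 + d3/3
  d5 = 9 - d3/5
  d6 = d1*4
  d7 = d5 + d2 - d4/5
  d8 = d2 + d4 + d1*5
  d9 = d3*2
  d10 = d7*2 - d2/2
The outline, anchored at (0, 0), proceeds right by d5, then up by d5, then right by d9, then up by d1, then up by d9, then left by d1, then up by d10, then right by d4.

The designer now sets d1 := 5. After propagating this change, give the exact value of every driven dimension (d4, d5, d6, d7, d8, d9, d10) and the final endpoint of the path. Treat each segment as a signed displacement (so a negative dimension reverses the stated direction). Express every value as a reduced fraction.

Apply edit: d1 := 5
  d4 = d1/4 + d3/3 = 37/12
  d5 = 9 - d3/5 = 79/10
  d6 = d1*4 = 20
  d7 = d5 + d2 - d4/5 = 158/15
  d8 = d2 + d4 + d1*5 = 94/3
  d9 = d3*2 = 11
  d10 = d7*2 - d2/2 = 2333/120
Walk from origin (0, 0):
  seg 1: right by d5 = 79/10 → (79/10, 0)
  seg 2: up by d5 = 79/10 → (79/10, 79/10)
  seg 3: right by d9 = 11 → (189/10, 79/10)
  seg 4: up by d1 = 5 → (189/10, 129/10)
  seg 5: up by d9 = 11 → (189/10, 239/10)
  seg 6: left by d1 = 5 → (139/10, 239/10)
  seg 7: up by d10 = 2333/120 → (139/10, 5201/120)
  seg 8: right by d4 = 37/12 → (1019/60, 5201/120)

d4 = 37/12
d5 = 79/10
d6 = 20
d7 = 158/15
d8 = 94/3
d9 = 11
d10 = 2333/120
endpoint = (1019/60, 5201/120)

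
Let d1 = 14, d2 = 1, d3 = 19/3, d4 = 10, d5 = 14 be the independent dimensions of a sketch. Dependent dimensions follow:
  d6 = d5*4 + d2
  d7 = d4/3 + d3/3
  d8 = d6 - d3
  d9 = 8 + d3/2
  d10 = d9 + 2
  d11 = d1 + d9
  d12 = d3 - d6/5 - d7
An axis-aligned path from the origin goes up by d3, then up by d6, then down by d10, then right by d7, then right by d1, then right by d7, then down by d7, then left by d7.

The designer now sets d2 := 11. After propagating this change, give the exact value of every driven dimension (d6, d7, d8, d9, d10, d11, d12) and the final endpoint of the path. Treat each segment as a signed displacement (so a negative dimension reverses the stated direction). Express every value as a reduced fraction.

Apply edit: d2 := 11
  d6 = d5*4 + d2 = 67
  d7 = d4/3 + d3/3 = 49/9
  d8 = d6 - d3 = 182/3
  d9 = 8 + d3/2 = 67/6
  d10 = d9 + 2 = 79/6
  d11 = d1 + d9 = 151/6
  d12 = d3 - d6/5 - d7 = -563/45
Walk from origin (0, 0):
  seg 1: up by d3 = 19/3 → (0, 19/3)
  seg 2: up by d6 = 67 → (0, 220/3)
  seg 3: down by d10 = 79/6 → (0, 361/6)
  seg 4: right by d7 = 49/9 → (49/9, 361/6)
  seg 5: right by d1 = 14 → (175/9, 361/6)
  seg 6: right by d7 = 49/9 → (224/9, 361/6)
  seg 7: down by d7 = 49/9 → (224/9, 985/18)
  seg 8: left by d7 = 49/9 → (175/9, 985/18)

d6 = 67
d7 = 49/9
d8 = 182/3
d9 = 67/6
d10 = 79/6
d11 = 151/6
d12 = -563/45
endpoint = (175/9, 985/18)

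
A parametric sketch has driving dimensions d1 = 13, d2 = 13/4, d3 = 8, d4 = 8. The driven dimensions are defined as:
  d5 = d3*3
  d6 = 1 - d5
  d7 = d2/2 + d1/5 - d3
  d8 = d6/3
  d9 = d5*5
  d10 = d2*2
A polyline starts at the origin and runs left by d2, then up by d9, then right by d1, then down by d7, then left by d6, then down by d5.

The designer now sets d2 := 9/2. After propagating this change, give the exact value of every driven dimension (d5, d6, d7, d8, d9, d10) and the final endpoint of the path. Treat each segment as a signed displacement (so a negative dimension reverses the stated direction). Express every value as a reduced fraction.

d5 = 24
d6 = -23
d7 = -63/20
d8 = -23/3
d9 = 120
d10 = 9
endpoint = (63/2, 1983/20)

Apply edit: d2 := 9/2
  d5 = d3*3 = 24
  d6 = 1 - d5 = -23
  d7 = d2/2 + d1/5 - d3 = -63/20
  d8 = d6/3 = -23/3
  d9 = d5*5 = 120
  d10 = d2*2 = 9
Walk from origin (0, 0):
  seg 1: left by d2 = 9/2 → (-9/2, 0)
  seg 2: up by d9 = 120 → (-9/2, 120)
  seg 3: right by d1 = 13 → (17/2, 120)
  seg 4: down by d7 = -63/20 → (17/2, 2463/20)
  seg 5: left by d6 = -23 → (63/2, 2463/20)
  seg 6: down by d5 = 24 → (63/2, 1983/20)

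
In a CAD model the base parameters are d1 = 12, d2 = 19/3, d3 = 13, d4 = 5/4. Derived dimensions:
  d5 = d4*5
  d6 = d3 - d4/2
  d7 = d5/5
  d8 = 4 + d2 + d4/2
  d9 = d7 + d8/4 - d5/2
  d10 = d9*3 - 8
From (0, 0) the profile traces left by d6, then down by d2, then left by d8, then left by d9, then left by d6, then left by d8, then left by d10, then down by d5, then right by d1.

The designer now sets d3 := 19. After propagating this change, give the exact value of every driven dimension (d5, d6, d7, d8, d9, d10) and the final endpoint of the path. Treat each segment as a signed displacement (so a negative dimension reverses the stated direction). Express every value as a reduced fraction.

Apply edit: d3 := 19
  d5 = d4*5 = 25/4
  d6 = d3 - d4/2 = 147/8
  d7 = d5/5 = 5/4
  d8 = 4 + d2 + d4/2 = 263/24
  d9 = d7 + d8/4 - d5/2 = 83/96
  d10 = d9*3 - 8 = -173/32
Walk from origin (0, 0):
  seg 1: left by d6 = 147/8 → (-147/8, 0)
  seg 2: down by d2 = 19/3 → (-147/8, -19/3)
  seg 3: left by d8 = 263/24 → (-88/3, -19/3)
  seg 4: left by d9 = 83/96 → (-2899/96, -19/3)
  seg 5: left by d6 = 147/8 → (-4663/96, -19/3)
  seg 6: left by d8 = 263/24 → (-1905/32, -19/3)
  seg 7: left by d10 = -173/32 → (-433/8, -19/3)
  seg 8: down by d5 = 25/4 → (-433/8, -151/12)
  seg 9: right by d1 = 12 → (-337/8, -151/12)

d5 = 25/4
d6 = 147/8
d7 = 5/4
d8 = 263/24
d9 = 83/96
d10 = -173/32
endpoint = (-337/8, -151/12)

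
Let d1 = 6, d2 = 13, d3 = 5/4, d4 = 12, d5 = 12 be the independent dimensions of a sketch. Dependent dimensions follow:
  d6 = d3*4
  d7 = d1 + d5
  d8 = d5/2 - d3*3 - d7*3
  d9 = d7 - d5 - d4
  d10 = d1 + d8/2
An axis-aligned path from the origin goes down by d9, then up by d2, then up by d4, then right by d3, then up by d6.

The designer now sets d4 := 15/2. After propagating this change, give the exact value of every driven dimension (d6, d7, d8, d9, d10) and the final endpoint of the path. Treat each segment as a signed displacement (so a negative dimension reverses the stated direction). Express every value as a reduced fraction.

Apply edit: d4 := 15/2
  d6 = d3*4 = 5
  d7 = d1 + d5 = 18
  d8 = d5/2 - d3*3 - d7*3 = -207/4
  d9 = d7 - d5 - d4 = -3/2
  d10 = d1 + d8/2 = -159/8
Walk from origin (0, 0):
  seg 1: down by d9 = -3/2 → (0, 3/2)
  seg 2: up by d2 = 13 → (0, 29/2)
  seg 3: up by d4 = 15/2 → (0, 22)
  seg 4: right by d3 = 5/4 → (5/4, 22)
  seg 5: up by d6 = 5 → (5/4, 27)

d6 = 5
d7 = 18
d8 = -207/4
d9 = -3/2
d10 = -159/8
endpoint = (5/4, 27)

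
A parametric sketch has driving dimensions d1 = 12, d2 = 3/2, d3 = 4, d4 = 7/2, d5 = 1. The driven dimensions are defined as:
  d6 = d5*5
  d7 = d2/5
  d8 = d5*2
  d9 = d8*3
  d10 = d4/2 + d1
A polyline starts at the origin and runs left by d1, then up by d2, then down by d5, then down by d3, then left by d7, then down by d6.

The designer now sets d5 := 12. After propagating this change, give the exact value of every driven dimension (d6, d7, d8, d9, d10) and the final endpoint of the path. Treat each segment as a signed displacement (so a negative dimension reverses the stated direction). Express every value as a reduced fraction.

Apply edit: d5 := 12
  d6 = d5*5 = 60
  d7 = d2/5 = 3/10
  d8 = d5*2 = 24
  d9 = d8*3 = 72
  d10 = d4/2 + d1 = 55/4
Walk from origin (0, 0):
  seg 1: left by d1 = 12 → (-12, 0)
  seg 2: up by d2 = 3/2 → (-12, 3/2)
  seg 3: down by d5 = 12 → (-12, -21/2)
  seg 4: down by d3 = 4 → (-12, -29/2)
  seg 5: left by d7 = 3/10 → (-123/10, -29/2)
  seg 6: down by d6 = 60 → (-123/10, -149/2)

d6 = 60
d7 = 3/10
d8 = 24
d9 = 72
d10 = 55/4
endpoint = (-123/10, -149/2)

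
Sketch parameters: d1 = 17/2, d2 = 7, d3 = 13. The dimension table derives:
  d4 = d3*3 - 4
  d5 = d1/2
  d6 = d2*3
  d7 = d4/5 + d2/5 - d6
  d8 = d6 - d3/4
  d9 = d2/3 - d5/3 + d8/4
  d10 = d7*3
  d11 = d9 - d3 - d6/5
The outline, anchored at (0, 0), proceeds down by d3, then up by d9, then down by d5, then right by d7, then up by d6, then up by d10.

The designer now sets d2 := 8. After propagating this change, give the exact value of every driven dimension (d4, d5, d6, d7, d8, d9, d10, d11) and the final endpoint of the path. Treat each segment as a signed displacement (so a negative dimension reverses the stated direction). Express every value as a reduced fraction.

Apply edit: d2 := 8
  d4 = d3*3 - 4 = 35
  d5 = d1/2 = 17/4
  d6 = d2*3 = 24
  d7 = d4/5 + d2/5 - d6 = -77/5
  d8 = d6 - d3/4 = 83/4
  d9 = d2/3 - d5/3 + d8/4 = 103/16
  d10 = d7*3 = -231/5
  d11 = d9 - d3 - d6/5 = -909/80
Walk from origin (0, 0):
  seg 1: down by d3 = 13 → (0, -13)
  seg 2: up by d9 = 103/16 → (0, -105/16)
  seg 3: down by d5 = 17/4 → (0, -173/16)
  seg 4: right by d7 = -77/5 → (-77/5, -173/16)
  seg 5: up by d6 = 24 → (-77/5, 211/16)
  seg 6: up by d10 = -231/5 → (-77/5, -2641/80)

d4 = 35
d5 = 17/4
d6 = 24
d7 = -77/5
d8 = 83/4
d9 = 103/16
d10 = -231/5
d11 = -909/80
endpoint = (-77/5, -2641/80)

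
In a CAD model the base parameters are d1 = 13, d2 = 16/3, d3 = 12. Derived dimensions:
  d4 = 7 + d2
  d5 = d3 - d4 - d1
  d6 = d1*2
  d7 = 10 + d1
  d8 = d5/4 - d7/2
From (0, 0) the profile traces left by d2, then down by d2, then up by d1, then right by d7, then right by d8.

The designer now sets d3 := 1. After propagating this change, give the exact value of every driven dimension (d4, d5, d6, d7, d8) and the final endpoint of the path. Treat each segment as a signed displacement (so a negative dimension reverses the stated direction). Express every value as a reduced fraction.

Apply edit: d3 := 1
  d4 = 7 + d2 = 37/3
  d5 = d3 - d4 - d1 = -73/3
  d6 = d1*2 = 26
  d7 = 10 + d1 = 23
  d8 = d5/4 - d7/2 = -211/12
Walk from origin (0, 0):
  seg 1: left by d2 = 16/3 → (-16/3, 0)
  seg 2: down by d2 = 16/3 → (-16/3, -16/3)
  seg 3: up by d1 = 13 → (-16/3, 23/3)
  seg 4: right by d7 = 23 → (53/3, 23/3)
  seg 5: right by d8 = -211/12 → (1/12, 23/3)

d4 = 37/3
d5 = -73/3
d6 = 26
d7 = 23
d8 = -211/12
endpoint = (1/12, 23/3)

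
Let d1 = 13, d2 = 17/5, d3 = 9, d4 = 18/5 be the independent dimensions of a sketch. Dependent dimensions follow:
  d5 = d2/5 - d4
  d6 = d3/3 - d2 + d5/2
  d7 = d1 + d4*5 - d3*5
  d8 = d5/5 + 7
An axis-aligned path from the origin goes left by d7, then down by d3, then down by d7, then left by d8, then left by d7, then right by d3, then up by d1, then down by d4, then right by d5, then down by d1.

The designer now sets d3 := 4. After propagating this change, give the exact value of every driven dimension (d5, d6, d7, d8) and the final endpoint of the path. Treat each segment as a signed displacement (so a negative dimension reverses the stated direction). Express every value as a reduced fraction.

Apply edit: d3 := 4
  d5 = d2/5 - d4 = -73/25
  d6 = d3/3 - d2 + d5/2 = -529/150
  d7 = d1 + d4*5 - d3*5 = 11
  d8 = d5/5 + 7 = 802/125
Walk from origin (0, 0):
  seg 1: left by d7 = 11 → (-11, 0)
  seg 2: down by d3 = 4 → (-11, -4)
  seg 3: down by d7 = 11 → (-11, -15)
  seg 4: left by d8 = 802/125 → (-2177/125, -15)
  seg 5: left by d7 = 11 → (-3552/125, -15)
  seg 6: right by d3 = 4 → (-3052/125, -15)
  seg 7: up by d1 = 13 → (-3052/125, -2)
  seg 8: down by d4 = 18/5 → (-3052/125, -28/5)
  seg 9: right by d5 = -73/25 → (-3417/125, -28/5)
  seg 10: down by d1 = 13 → (-3417/125, -93/5)

d5 = -73/25
d6 = -529/150
d7 = 11
d8 = 802/125
endpoint = (-3417/125, -93/5)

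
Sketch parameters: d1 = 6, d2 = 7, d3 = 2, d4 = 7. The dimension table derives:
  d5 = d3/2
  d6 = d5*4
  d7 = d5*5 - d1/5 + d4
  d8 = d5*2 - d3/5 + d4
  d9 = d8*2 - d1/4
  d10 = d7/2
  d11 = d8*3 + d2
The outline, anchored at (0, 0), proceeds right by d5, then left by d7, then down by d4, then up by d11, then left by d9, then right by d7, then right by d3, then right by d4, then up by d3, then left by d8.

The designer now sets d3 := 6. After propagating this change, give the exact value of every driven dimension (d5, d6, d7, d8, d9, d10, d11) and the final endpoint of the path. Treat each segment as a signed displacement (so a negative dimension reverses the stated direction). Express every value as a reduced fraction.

d5 = 3
d6 = 12
d7 = 104/5
d8 = 59/5
d9 = 221/10
d10 = 52/5
d11 = 212/5
endpoint = (-179/10, 207/5)

Apply edit: d3 := 6
  d5 = d3/2 = 3
  d6 = d5*4 = 12
  d7 = d5*5 - d1/5 + d4 = 104/5
  d8 = d5*2 - d3/5 + d4 = 59/5
  d9 = d8*2 - d1/4 = 221/10
  d10 = d7/2 = 52/5
  d11 = d8*3 + d2 = 212/5
Walk from origin (0, 0):
  seg 1: right by d5 = 3 → (3, 0)
  seg 2: left by d7 = 104/5 → (-89/5, 0)
  seg 3: down by d4 = 7 → (-89/5, -7)
  seg 4: up by d11 = 212/5 → (-89/5, 177/5)
  seg 5: left by d9 = 221/10 → (-399/10, 177/5)
  seg 6: right by d7 = 104/5 → (-191/10, 177/5)
  seg 7: right by d3 = 6 → (-131/10, 177/5)
  seg 8: right by d4 = 7 → (-61/10, 177/5)
  seg 9: up by d3 = 6 → (-61/10, 207/5)
  seg 10: left by d8 = 59/5 → (-179/10, 207/5)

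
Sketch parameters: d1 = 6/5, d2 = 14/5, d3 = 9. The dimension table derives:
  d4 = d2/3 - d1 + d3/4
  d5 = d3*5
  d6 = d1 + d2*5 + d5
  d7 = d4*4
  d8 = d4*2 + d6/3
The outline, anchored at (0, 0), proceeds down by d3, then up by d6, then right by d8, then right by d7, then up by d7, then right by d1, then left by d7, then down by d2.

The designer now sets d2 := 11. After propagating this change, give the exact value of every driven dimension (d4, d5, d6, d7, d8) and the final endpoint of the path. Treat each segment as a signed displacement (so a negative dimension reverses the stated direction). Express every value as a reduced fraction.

d4 = 283/60
d5 = 45
d6 = 506/5
d7 = 283/15
d8 = 259/6
endpoint = (1331/30, 1501/15)

Apply edit: d2 := 11
  d4 = d2/3 - d1 + d3/4 = 283/60
  d5 = d3*5 = 45
  d6 = d1 + d2*5 + d5 = 506/5
  d7 = d4*4 = 283/15
  d8 = d4*2 + d6/3 = 259/6
Walk from origin (0, 0):
  seg 1: down by d3 = 9 → (0, -9)
  seg 2: up by d6 = 506/5 → (0, 461/5)
  seg 3: right by d8 = 259/6 → (259/6, 461/5)
  seg 4: right by d7 = 283/15 → (1861/30, 461/5)
  seg 5: up by d7 = 283/15 → (1861/30, 1666/15)
  seg 6: right by d1 = 6/5 → (1897/30, 1666/15)
  seg 7: left by d7 = 283/15 → (1331/30, 1666/15)
  seg 8: down by d2 = 11 → (1331/30, 1501/15)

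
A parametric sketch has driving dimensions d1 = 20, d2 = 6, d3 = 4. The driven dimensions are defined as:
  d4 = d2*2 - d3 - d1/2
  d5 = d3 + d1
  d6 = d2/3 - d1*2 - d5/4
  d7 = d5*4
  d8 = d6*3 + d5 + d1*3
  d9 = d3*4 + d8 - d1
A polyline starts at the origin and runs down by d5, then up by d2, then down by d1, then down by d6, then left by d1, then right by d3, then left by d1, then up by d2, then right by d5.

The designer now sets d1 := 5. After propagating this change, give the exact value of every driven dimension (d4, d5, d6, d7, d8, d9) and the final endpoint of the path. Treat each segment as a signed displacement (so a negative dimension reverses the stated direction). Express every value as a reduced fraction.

Apply edit: d1 := 5
  d4 = d2*2 - d3 - d1/2 = 11/2
  d5 = d3 + d1 = 9
  d6 = d2/3 - d1*2 - d5/4 = -41/4
  d7 = d5*4 = 36
  d8 = d6*3 + d5 + d1*3 = -27/4
  d9 = d3*4 + d8 - d1 = 17/4
Walk from origin (0, 0):
  seg 1: down by d5 = 9 → (0, -9)
  seg 2: up by d2 = 6 → (0, -3)
  seg 3: down by d1 = 5 → (0, -8)
  seg 4: down by d6 = -41/4 → (0, 9/4)
  seg 5: left by d1 = 5 → (-5, 9/4)
  seg 6: right by d3 = 4 → (-1, 9/4)
  seg 7: left by d1 = 5 → (-6, 9/4)
  seg 8: up by d2 = 6 → (-6, 33/4)
  seg 9: right by d5 = 9 → (3, 33/4)

d4 = 11/2
d5 = 9
d6 = -41/4
d7 = 36
d8 = -27/4
d9 = 17/4
endpoint = (3, 33/4)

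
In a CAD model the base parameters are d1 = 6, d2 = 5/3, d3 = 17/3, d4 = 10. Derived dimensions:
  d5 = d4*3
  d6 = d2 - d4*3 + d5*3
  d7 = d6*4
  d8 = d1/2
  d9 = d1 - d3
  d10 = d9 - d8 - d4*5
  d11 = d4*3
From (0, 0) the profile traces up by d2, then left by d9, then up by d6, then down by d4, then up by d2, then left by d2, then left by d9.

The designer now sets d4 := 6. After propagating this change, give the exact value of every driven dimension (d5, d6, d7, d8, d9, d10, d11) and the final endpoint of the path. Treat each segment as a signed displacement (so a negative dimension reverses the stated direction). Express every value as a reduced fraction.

d5 = 18
d6 = 113/3
d7 = 452/3
d8 = 3
d9 = 1/3
d10 = -98/3
d11 = 18
endpoint = (-7/3, 35)

Apply edit: d4 := 6
  d5 = d4*3 = 18
  d6 = d2 - d4*3 + d5*3 = 113/3
  d7 = d6*4 = 452/3
  d8 = d1/2 = 3
  d9 = d1 - d3 = 1/3
  d10 = d9 - d8 - d4*5 = -98/3
  d11 = d4*3 = 18
Walk from origin (0, 0):
  seg 1: up by d2 = 5/3 → (0, 5/3)
  seg 2: left by d9 = 1/3 → (-1/3, 5/3)
  seg 3: up by d6 = 113/3 → (-1/3, 118/3)
  seg 4: down by d4 = 6 → (-1/3, 100/3)
  seg 5: up by d2 = 5/3 → (-1/3, 35)
  seg 6: left by d2 = 5/3 → (-2, 35)
  seg 7: left by d9 = 1/3 → (-7/3, 35)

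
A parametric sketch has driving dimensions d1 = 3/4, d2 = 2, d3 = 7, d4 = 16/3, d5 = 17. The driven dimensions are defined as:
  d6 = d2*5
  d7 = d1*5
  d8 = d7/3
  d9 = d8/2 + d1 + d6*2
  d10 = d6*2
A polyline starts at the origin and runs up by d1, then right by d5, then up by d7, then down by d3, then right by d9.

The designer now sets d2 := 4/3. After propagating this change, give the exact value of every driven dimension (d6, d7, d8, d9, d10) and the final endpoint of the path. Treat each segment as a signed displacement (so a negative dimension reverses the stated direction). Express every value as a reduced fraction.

Apply edit: d2 := 4/3
  d6 = d2*5 = 20/3
  d7 = d1*5 = 15/4
  d8 = d7/3 = 5/4
  d9 = d8/2 + d1 + d6*2 = 353/24
  d10 = d6*2 = 40/3
Walk from origin (0, 0):
  seg 1: up by d1 = 3/4 → (0, 3/4)
  seg 2: right by d5 = 17 → (17, 3/4)
  seg 3: up by d7 = 15/4 → (17, 9/2)
  seg 4: down by d3 = 7 → (17, -5/2)
  seg 5: right by d9 = 353/24 → (761/24, -5/2)

d6 = 20/3
d7 = 15/4
d8 = 5/4
d9 = 353/24
d10 = 40/3
endpoint = (761/24, -5/2)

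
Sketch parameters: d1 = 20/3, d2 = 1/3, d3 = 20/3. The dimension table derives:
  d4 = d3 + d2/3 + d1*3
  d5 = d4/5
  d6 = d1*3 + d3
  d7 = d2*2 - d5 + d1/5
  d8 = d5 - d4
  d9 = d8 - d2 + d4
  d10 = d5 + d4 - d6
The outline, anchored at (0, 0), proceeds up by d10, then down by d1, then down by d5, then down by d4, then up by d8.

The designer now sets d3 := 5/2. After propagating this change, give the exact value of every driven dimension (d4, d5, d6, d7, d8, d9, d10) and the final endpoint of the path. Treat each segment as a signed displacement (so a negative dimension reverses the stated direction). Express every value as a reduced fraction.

d4 = 407/18
d5 = 407/90
d6 = 45/2
d7 = -227/90
d8 = -814/45
d9 = 377/90
d10 = 139/30
endpoint = (0, -4253/90)

Apply edit: d3 := 5/2
  d4 = d3 + d2/3 + d1*3 = 407/18
  d5 = d4/5 = 407/90
  d6 = d1*3 + d3 = 45/2
  d7 = d2*2 - d5 + d1/5 = -227/90
  d8 = d5 - d4 = -814/45
  d9 = d8 - d2 + d4 = 377/90
  d10 = d5 + d4 - d6 = 139/30
Walk from origin (0, 0):
  seg 1: up by d10 = 139/30 → (0, 139/30)
  seg 2: down by d1 = 20/3 → (0, -61/30)
  seg 3: down by d5 = 407/90 → (0, -59/9)
  seg 4: down by d4 = 407/18 → (0, -175/6)
  seg 5: up by d8 = -814/45 → (0, -4253/90)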